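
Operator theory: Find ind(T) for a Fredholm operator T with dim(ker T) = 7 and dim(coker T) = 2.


The Fredholm index is defined as ind(T) = dim(ker T) - dim(coker T)
= 7 - 2
= 5

5


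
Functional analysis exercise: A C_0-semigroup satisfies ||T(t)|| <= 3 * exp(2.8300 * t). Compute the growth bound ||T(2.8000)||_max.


||T(2.8000)|| <= 3 * exp(2.8300 * 2.8000)
= 3 * exp(7.9240)
= 3 * 2762.8002
= 8288.4005

8288.4005


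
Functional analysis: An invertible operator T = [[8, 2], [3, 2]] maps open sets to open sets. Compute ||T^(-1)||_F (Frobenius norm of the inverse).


det(T) = 8*2 - 2*3 = 10
T^(-1) = (1/10) * [[2, -2], [-3, 8]] = [[0.2000, -0.2000], [-0.3000, 0.8000]]
||T^(-1)||_F^2 = 0.2000^2 + (-0.2000)^2 + (-0.3000)^2 + 0.8000^2 = 0.8100
||T^(-1)||_F = sqrt(0.8100) = 0.9000

0.9000


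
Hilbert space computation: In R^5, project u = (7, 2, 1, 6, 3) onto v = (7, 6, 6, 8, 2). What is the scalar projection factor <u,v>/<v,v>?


Computing <u,v> = 7*7 + 2*6 + 1*6 + 6*8 + 3*2 = 121
Computing <v,v> = 7^2 + 6^2 + 6^2 + 8^2 + 2^2 = 189
Projection coefficient = 121/189 = 0.6402

0.6402


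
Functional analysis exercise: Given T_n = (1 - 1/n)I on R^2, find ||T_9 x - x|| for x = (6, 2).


T_9 x - x = (1 - 1/9)x - x = -x/9
||x|| = sqrt(40) = 6.3246
||T_9 x - x|| = ||x||/9 = 6.3246/9 = 0.7027

0.7027


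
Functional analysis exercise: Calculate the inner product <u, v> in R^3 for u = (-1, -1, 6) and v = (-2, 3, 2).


Computing the standard inner product <u, v> = sum u_i * v_i
= -1*-2 + -1*3 + 6*2
= 2 + -3 + 12
= 11

11


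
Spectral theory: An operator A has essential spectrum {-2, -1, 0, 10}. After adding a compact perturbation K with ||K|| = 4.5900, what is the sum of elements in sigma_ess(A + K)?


By Weyl's theorem, the essential spectrum is invariant under compact perturbations.
sigma_ess(A + K) = sigma_ess(A) = {-2, -1, 0, 10}
Sum = -2 + -1 + 0 + 10 = 7

7


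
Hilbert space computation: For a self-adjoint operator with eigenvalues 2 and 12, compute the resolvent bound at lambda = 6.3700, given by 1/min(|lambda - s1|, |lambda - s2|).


dist(6.3700, {2, 12}) = min(|6.3700 - 2|, |6.3700 - 12|)
= min(4.3700, 5.6300) = 4.3700
Resolvent bound = 1/4.3700 = 0.2288

0.2288


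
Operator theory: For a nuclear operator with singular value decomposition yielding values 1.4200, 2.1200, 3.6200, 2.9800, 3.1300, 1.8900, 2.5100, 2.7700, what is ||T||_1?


The nuclear norm is the sum of all singular values.
||T||_1 = 1.4200 + 2.1200 + 3.6200 + 2.9800 + 3.1300 + 1.8900 + 2.5100 + 2.7700
= 20.4400

20.4400


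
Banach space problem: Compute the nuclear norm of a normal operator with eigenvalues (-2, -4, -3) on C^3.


For a normal operator, singular values equal |eigenvalues|.
Trace norm = sum |lambda_i| = 2 + 4 + 3
= 9

9


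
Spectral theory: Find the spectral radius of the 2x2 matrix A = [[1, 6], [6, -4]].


For a 2x2 matrix, eigenvalues satisfy lambda^2 - (trace)*lambda + det = 0
trace = 1 + -4 = -3
det = 1*-4 - 6*6 = -40
discriminant = (-3)^2 - 4*(-40) = 169
spectral radius = max |eigenvalue| = 8.0000

8.0000


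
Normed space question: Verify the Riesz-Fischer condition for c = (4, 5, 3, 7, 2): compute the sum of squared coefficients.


sum |c_n|^2 = 4^2 + 5^2 + 3^2 + 7^2 + 2^2
= 16 + 25 + 9 + 49 + 4
= 103

103


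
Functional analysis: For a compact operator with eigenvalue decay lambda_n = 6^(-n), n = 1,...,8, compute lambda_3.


The eigenvalue formula gives lambda_3 = 1/6^3
= 1/216
= 0.0046

0.0046


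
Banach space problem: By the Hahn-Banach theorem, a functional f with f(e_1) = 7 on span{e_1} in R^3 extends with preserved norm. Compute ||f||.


The norm of f is given by ||f|| = sup_{||x||=1} |f(x)|.
On span{e_1}, ||e_1|| = 1, so ||f|| = |f(e_1)| / ||e_1||
= |7| / 1 = 7.0000

7.0000


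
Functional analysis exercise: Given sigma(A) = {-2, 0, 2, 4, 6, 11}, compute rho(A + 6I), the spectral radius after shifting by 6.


Spectrum of A + 6I = {4, 6, 8, 10, 12, 17}
Spectral radius = max |lambda| over the shifted spectrum
= max(4, 6, 8, 10, 12, 17) = 17

17


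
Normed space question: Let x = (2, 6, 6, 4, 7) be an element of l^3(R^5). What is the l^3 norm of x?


The l^3 norm = (sum |x_i|^3)^(1/3)
Sum of 3th powers = 8 + 216 + 216 + 64 + 343 = 847
||x||_3 = (847)^(1/3) = 9.4615

9.4615


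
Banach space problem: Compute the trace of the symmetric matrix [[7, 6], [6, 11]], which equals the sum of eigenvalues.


For a self-adjoint (symmetric) matrix, the eigenvalues are real.
The sum of eigenvalues equals the trace of the matrix.
trace = 7 + 11 = 18

18


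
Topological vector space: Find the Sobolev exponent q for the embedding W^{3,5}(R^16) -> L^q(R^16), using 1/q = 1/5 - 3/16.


Using the Sobolev embedding formula: 1/q = 1/p - k/n
1/q = 1/5 - 3/16 = 1/80
q = 1/(1/80) = 80

80.0000


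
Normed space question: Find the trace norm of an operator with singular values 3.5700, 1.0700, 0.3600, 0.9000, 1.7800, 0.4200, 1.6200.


The nuclear norm is the sum of all singular values.
||T||_1 = 3.5700 + 1.0700 + 0.3600 + 0.9000 + 1.7800 + 0.4200 + 1.6200
= 9.7200

9.7200


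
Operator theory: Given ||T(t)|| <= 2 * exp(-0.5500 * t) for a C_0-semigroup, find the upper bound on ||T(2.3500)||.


||T(2.3500)|| <= 2 * exp(-0.5500 * 2.3500)
= 2 * exp(-1.2925)
= 2 * 0.2746
= 0.5492

0.5492


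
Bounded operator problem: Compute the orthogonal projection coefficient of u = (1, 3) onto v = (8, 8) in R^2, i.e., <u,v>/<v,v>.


Computing <u,v> = 1*8 + 3*8 = 32
Computing <v,v> = 8^2 + 8^2 = 128
Projection coefficient = 32/128 = 0.2500

0.2500


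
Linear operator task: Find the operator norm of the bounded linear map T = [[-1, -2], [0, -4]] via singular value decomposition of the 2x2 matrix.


A^T A = [[1, 2], [2, 20]]
trace(A^T A) = 21, det(A^T A) = 16
discriminant = 21^2 - 4*16 = 377
Largest eigenvalue of A^T A = (trace + sqrt(disc))/2 = 20.2082
||T|| = sqrt(20.2082) = 4.4954

4.4954


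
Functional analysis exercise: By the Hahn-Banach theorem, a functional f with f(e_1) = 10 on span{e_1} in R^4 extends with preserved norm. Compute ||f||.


The norm of f is given by ||f|| = sup_{||x||=1} |f(x)|.
On span{e_1}, ||e_1|| = 1, so ||f|| = |f(e_1)| / ||e_1||
= |10| / 1 = 10.0000

10.0000


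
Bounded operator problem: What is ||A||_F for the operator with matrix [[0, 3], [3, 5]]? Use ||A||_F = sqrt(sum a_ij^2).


||A||_F^2 = sum a_ij^2
= 0^2 + 3^2 + 3^2 + 5^2
= 0 + 9 + 9 + 25 = 43
||A||_F = sqrt(43) = 6.5574

6.5574


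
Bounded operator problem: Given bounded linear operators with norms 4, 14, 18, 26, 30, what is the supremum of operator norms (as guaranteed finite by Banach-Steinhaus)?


By the Uniform Boundedness Principle, the supremum of norms is finite.
sup_k ||T_k|| = max(4, 14, 18, 26, 30) = 30

30


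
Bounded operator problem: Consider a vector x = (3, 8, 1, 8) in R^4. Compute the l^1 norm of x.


The l^1 norm equals the sum of absolute values of all components.
||x||_1 = 3 + 8 + 1 + 8
= 20

20.0000


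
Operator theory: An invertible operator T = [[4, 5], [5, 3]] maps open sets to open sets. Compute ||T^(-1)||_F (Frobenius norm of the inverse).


det(T) = 4*3 - 5*5 = -13
T^(-1) = (1/-13) * [[3, -5], [-5, 4]] = [[-0.2308, 0.3846], [0.3846, -0.3077]]
||T^(-1)||_F^2 = (-0.2308)^2 + 0.3846^2 + 0.3846^2 + (-0.3077)^2 = 0.4438
||T^(-1)||_F = sqrt(0.4438) = 0.6662

0.6662


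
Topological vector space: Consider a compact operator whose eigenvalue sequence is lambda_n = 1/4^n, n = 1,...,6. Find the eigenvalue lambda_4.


The eigenvalue formula gives lambda_4 = 1/4^4
= 1/256
= 0.0039

0.0039


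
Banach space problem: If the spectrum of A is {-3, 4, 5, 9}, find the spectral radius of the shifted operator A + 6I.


Spectrum of A + 6I = {3, 10, 11, 15}
Spectral radius = max |lambda| over the shifted spectrum
= max(3, 10, 11, 15) = 15

15


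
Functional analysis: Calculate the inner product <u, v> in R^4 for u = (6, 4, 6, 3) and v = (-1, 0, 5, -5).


Computing the standard inner product <u, v> = sum u_i * v_i
= 6*-1 + 4*0 + 6*5 + 3*-5
= -6 + 0 + 30 + -15
= 9

9


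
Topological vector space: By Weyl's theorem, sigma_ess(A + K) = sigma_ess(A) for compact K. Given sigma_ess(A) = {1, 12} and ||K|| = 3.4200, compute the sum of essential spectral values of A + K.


By Weyl's theorem, the essential spectrum is invariant under compact perturbations.
sigma_ess(A + K) = sigma_ess(A) = {1, 12}
Sum = 1 + 12 = 13

13


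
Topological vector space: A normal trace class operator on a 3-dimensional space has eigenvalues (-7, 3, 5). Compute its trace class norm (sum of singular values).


For a normal operator, singular values equal |eigenvalues|.
Trace norm = sum |lambda_i| = 7 + 3 + 5
= 15

15


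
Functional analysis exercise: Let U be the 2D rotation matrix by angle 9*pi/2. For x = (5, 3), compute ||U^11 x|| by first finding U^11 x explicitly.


U is a rotation by theta = 9*pi/2
U^11 = rotation by 11*theta = 99*pi/2 = 3*pi/2 (mod 2*pi)
cos(3*pi/2) = 0.0000, sin(3*pi/2) = -1.0000
U^11 x = (0.0000 * 5 - -1.0000 * 3, -1.0000 * 5 + 0.0000 * 3)
= (3.0000, -5.0000)
||U^11 x|| = sqrt(3.0000^2 + (-5.0000)^2) = sqrt(34.0000) = 5.8310

5.8310


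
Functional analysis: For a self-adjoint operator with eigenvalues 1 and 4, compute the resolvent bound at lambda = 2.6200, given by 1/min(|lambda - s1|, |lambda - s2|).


dist(2.6200, {1, 4}) = min(|2.6200 - 1|, |2.6200 - 4|)
= min(1.6200, 1.3800) = 1.3800
Resolvent bound = 1/1.3800 = 0.7246

0.7246


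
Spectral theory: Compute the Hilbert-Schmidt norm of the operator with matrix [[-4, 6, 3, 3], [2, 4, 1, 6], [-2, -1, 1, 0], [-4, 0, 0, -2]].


The Hilbert-Schmidt norm is sqrt(sum of squares of all entries).
Sum of squares = (-4)^2 + 6^2 + 3^2 + 3^2 + 2^2 + 4^2 + 1^2 + 6^2 + (-2)^2 + (-1)^2 + 1^2 + 0^2 + (-4)^2 + 0^2 + 0^2 + (-2)^2
= 16 + 36 + 9 + 9 + 4 + 16 + 1 + 36 + 4 + 1 + 1 + 0 + 16 + 0 + 0 + 4 = 153
||T||_HS = sqrt(153) = 12.3693

12.3693


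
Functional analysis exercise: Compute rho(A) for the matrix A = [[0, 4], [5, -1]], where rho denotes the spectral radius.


For a 2x2 matrix, eigenvalues satisfy lambda^2 - (trace)*lambda + det = 0
trace = 0 + -1 = -1
det = 0*-1 - 4*5 = -20
discriminant = (-1)^2 - 4*(-20) = 81
spectral radius = max |eigenvalue| = 5.0000

5.0000


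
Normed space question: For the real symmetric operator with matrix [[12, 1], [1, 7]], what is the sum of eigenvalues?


For a self-adjoint (symmetric) matrix, the eigenvalues are real.
The sum of eigenvalues equals the trace of the matrix.
trace = 12 + 7 = 19

19


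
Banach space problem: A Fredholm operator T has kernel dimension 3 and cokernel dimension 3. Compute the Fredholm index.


The Fredholm index is defined as ind(T) = dim(ker T) - dim(coker T)
= 3 - 3
= 0

0


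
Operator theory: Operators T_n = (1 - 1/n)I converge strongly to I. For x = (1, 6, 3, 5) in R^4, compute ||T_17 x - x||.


T_17 x - x = (1 - 1/17)x - x = -x/17
||x|| = sqrt(71) = 8.4261
||T_17 x - x|| = ||x||/17 = 8.4261/17 = 0.4957

0.4957


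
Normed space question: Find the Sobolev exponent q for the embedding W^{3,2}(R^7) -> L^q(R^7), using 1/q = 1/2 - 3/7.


Using the Sobolev embedding formula: 1/q = 1/p - k/n
1/q = 1/2 - 3/7 = 1/14
q = 1/(1/14) = 14

14.0000


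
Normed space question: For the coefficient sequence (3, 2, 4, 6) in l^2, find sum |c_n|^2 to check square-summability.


sum |c_n|^2 = 3^2 + 2^2 + 4^2 + 6^2
= 9 + 4 + 16 + 36
= 65

65


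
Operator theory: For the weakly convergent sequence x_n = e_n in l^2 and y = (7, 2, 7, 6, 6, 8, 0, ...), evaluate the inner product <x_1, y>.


x_1 = e_1 is the standard basis vector with 1 in position 1.
<x_1, y> = y_1 = 7
As n -> infinity, <x_n, y> -> 0, confirming weak convergence of (x_n) to 0.

7


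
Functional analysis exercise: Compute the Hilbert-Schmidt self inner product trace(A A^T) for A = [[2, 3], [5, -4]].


trace(A * A^T) = sum of squares of all entries
= 2^2 + 3^2 + 5^2 + (-4)^2
= 4 + 9 + 25 + 16
= 54

54


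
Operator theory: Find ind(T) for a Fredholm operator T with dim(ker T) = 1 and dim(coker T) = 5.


The Fredholm index is defined as ind(T) = dim(ker T) - dim(coker T)
= 1 - 5
= -4

-4


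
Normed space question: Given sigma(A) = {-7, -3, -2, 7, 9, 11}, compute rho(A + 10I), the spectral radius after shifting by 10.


Spectrum of A + 10I = {3, 7, 8, 17, 19, 21}
Spectral radius = max |lambda| over the shifted spectrum
= max(3, 7, 8, 17, 19, 21) = 21

21


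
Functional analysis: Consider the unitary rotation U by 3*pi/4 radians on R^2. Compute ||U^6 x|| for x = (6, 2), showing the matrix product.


U is a rotation by theta = 3*pi/4
U^6 = rotation by 6*theta = 18*pi/4 = 2*pi/4 (mod 2*pi)
cos(2*pi/4) = 0.0000, sin(2*pi/4) = 1.0000
U^6 x = (0.0000 * 6 - 1.0000 * 2, 1.0000 * 6 + 0.0000 * 2)
= (-2.0000, 6.0000)
||U^6 x|| = sqrt((-2.0000)^2 + 6.0000^2) = sqrt(40.0000) = 6.3246

6.3246


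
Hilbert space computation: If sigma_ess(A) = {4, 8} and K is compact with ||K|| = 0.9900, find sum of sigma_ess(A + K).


By Weyl's theorem, the essential spectrum is invariant under compact perturbations.
sigma_ess(A + K) = sigma_ess(A) = {4, 8}
Sum = 4 + 8 = 12

12


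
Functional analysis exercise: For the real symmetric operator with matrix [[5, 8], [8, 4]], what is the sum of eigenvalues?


For a self-adjoint (symmetric) matrix, the eigenvalues are real.
The sum of eigenvalues equals the trace of the matrix.
trace = 5 + 4 = 9

9


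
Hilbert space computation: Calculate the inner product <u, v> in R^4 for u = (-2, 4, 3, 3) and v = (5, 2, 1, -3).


Computing the standard inner product <u, v> = sum u_i * v_i
= -2*5 + 4*2 + 3*1 + 3*-3
= -10 + 8 + 3 + -9
= -8

-8


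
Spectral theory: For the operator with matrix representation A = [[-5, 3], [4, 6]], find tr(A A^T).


trace(A * A^T) = sum of squares of all entries
= (-5)^2 + 3^2 + 4^2 + 6^2
= 25 + 9 + 16 + 36
= 86

86


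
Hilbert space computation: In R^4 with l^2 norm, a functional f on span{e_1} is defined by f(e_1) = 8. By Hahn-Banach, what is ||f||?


The norm of f is given by ||f|| = sup_{||x||=1} |f(x)|.
On span{e_1}, ||e_1|| = 1, so ||f|| = |f(e_1)| / ||e_1||
= |8| / 1 = 8.0000

8.0000


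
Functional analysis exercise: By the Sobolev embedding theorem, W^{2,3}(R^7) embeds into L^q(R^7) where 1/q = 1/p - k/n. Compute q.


Using the Sobolev embedding formula: 1/q = 1/p - k/n
1/q = 1/3 - 2/7 = 1/21
q = 1/(1/21) = 21

21.0000


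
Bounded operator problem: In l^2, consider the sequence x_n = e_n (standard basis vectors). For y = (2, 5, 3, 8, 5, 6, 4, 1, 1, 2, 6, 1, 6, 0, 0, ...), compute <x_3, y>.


x_3 = e_3 is the standard basis vector with 1 in position 3.
<x_3, y> = y_3 = 3
As n -> infinity, <x_n, y> -> 0, confirming weak convergence of (x_n) to 0.

3


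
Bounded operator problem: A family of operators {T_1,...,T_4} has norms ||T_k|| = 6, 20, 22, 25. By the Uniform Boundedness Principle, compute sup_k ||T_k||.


By the Uniform Boundedness Principle, the supremum of norms is finite.
sup_k ||T_k|| = max(6, 20, 22, 25) = 25

25


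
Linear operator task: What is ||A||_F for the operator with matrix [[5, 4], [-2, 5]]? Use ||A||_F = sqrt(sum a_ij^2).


||A||_F^2 = sum a_ij^2
= 5^2 + 4^2 + (-2)^2 + 5^2
= 25 + 16 + 4 + 25 = 70
||A||_F = sqrt(70) = 8.3666

8.3666


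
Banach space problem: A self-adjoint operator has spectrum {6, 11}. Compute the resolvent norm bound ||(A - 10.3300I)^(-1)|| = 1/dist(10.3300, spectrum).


dist(10.3300, {6, 11}) = min(|10.3300 - 6|, |10.3300 - 11|)
= min(4.3300, 0.6700) = 0.6700
Resolvent bound = 1/0.6700 = 1.4925

1.4925


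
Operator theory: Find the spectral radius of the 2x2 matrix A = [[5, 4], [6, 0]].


For a 2x2 matrix, eigenvalues satisfy lambda^2 - (trace)*lambda + det = 0
trace = 5 + 0 = 5
det = 5*0 - 4*6 = -24
discriminant = 5^2 - 4*(-24) = 121
spectral radius = max |eigenvalue| = 8.0000

8.0000


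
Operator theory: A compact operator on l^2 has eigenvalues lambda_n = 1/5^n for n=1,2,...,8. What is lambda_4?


The eigenvalue formula gives lambda_4 = 1/5^4
= 1/625
= 0.0016

0.0016


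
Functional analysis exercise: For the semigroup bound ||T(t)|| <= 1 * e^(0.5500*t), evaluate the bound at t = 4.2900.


||T(4.2900)|| <= 1 * exp(0.5500 * 4.2900)
= 1 * exp(2.3595)
= 1 * 10.5857
= 10.5857

10.5857


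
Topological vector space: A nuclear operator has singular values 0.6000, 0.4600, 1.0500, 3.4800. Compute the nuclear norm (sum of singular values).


The nuclear norm is the sum of all singular values.
||T||_1 = 0.6000 + 0.4600 + 1.0500 + 3.4800
= 5.5900

5.5900


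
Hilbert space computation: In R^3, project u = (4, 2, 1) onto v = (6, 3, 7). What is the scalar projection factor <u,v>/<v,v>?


Computing <u,v> = 4*6 + 2*3 + 1*7 = 37
Computing <v,v> = 6^2 + 3^2 + 7^2 = 94
Projection coefficient = 37/94 = 0.3936

0.3936


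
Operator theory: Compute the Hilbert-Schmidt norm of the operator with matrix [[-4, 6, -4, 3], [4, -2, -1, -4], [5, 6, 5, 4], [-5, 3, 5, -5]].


The Hilbert-Schmidt norm is sqrt(sum of squares of all entries).
Sum of squares = (-4)^2 + 6^2 + (-4)^2 + 3^2 + 4^2 + (-2)^2 + (-1)^2 + (-4)^2 + 5^2 + 6^2 + 5^2 + 4^2 + (-5)^2 + 3^2 + 5^2 + (-5)^2
= 16 + 36 + 16 + 9 + 16 + 4 + 1 + 16 + 25 + 36 + 25 + 16 + 25 + 9 + 25 + 25 = 300
||T||_HS = sqrt(300) = 17.3205

17.3205


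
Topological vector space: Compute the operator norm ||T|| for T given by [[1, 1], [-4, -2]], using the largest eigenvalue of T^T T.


A^T A = [[17, 9], [9, 5]]
trace(A^T A) = 22, det(A^T A) = 4
discriminant = 22^2 - 4*4 = 468
Largest eigenvalue of A^T A = (trace + sqrt(disc))/2 = 21.8167
||T|| = sqrt(21.8167) = 4.6708

4.6708


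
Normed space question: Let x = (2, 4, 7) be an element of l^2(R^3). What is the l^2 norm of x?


The l^2 norm = (sum |x_i|^2)^(1/2)
Sum of 2th powers = 4 + 16 + 49 = 69
||x||_2 = (69)^(1/2) = 8.3066

8.3066


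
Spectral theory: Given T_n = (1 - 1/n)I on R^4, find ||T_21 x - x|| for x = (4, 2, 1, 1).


T_21 x - x = (1 - 1/21)x - x = -x/21
||x|| = sqrt(22) = 4.6904
||T_21 x - x|| = ||x||/21 = 4.6904/21 = 0.2234

0.2234


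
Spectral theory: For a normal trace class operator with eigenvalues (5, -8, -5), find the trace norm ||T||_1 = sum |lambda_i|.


For a normal operator, singular values equal |eigenvalues|.
Trace norm = sum |lambda_i| = 5 + 8 + 5
= 18

18


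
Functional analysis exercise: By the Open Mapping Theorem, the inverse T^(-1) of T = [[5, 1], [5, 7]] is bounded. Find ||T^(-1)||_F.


det(T) = 5*7 - 1*5 = 30
T^(-1) = (1/30) * [[7, -1], [-5, 5]] = [[0.2333, -0.0333], [-0.1667, 0.1667]]
||T^(-1)||_F^2 = 0.2333^2 + (-0.0333)^2 + (-0.1667)^2 + 0.1667^2 = 0.1111
||T^(-1)||_F = sqrt(0.1111) = 0.3333

0.3333


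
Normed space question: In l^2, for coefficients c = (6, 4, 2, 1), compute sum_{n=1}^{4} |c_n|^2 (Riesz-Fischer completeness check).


sum |c_n|^2 = 6^2 + 4^2 + 2^2 + 1^2
= 36 + 16 + 4 + 1
= 57

57


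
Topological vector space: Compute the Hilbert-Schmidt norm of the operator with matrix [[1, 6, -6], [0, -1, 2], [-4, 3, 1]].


The Hilbert-Schmidt norm is sqrt(sum of squares of all entries).
Sum of squares = 1^2 + 6^2 + (-6)^2 + 0^2 + (-1)^2 + 2^2 + (-4)^2 + 3^2 + 1^2
= 1 + 36 + 36 + 0 + 1 + 4 + 16 + 9 + 1 = 104
||T||_HS = sqrt(104) = 10.1980

10.1980


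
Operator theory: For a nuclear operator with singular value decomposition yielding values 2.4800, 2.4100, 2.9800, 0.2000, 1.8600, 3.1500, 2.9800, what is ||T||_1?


The nuclear norm is the sum of all singular values.
||T||_1 = 2.4800 + 2.4100 + 2.9800 + 0.2000 + 1.8600 + 3.1500 + 2.9800
= 16.0600

16.0600


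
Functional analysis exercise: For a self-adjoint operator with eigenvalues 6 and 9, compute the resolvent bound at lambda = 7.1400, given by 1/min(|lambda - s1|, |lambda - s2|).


dist(7.1400, {6, 9}) = min(|7.1400 - 6|, |7.1400 - 9|)
= min(1.1400, 1.8600) = 1.1400
Resolvent bound = 1/1.1400 = 0.8772

0.8772


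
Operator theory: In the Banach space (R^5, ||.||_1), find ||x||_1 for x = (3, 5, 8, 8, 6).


The l^1 norm equals the sum of absolute values of all components.
||x||_1 = 3 + 5 + 8 + 8 + 6
= 30

30.0000


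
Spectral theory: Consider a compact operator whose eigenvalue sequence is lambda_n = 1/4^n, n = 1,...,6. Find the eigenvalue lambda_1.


The eigenvalue formula gives lambda_1 = 1/4^1
= 1/4
= 0.2500

0.2500


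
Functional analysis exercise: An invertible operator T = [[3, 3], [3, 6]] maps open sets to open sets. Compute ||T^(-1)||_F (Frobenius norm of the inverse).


det(T) = 3*6 - 3*3 = 9
T^(-1) = (1/9) * [[6, -3], [-3, 3]] = [[0.6667, -0.3333], [-0.3333, 0.3333]]
||T^(-1)||_F^2 = 0.6667^2 + (-0.3333)^2 + (-0.3333)^2 + 0.3333^2 = 0.7778
||T^(-1)||_F = sqrt(0.7778) = 0.8819

0.8819


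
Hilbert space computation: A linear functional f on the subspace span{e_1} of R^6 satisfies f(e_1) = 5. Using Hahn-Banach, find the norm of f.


The norm of f is given by ||f|| = sup_{||x||=1} |f(x)|.
On span{e_1}, ||e_1|| = 1, so ||f|| = |f(e_1)| / ||e_1||
= |5| / 1 = 5.0000

5.0000


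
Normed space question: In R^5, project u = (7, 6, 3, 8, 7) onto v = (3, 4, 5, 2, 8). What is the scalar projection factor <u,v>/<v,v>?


Computing <u,v> = 7*3 + 6*4 + 3*5 + 8*2 + 7*8 = 132
Computing <v,v> = 3^2 + 4^2 + 5^2 + 2^2 + 8^2 = 118
Projection coefficient = 132/118 = 1.1186

1.1186


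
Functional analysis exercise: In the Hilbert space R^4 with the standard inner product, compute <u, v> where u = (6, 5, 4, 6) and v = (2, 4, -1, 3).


Computing the standard inner product <u, v> = sum u_i * v_i
= 6*2 + 5*4 + 4*-1 + 6*3
= 12 + 20 + -4 + 18
= 46

46


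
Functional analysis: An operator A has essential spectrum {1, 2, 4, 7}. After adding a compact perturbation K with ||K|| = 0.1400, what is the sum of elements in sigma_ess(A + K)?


By Weyl's theorem, the essential spectrum is invariant under compact perturbations.
sigma_ess(A + K) = sigma_ess(A) = {1, 2, 4, 7}
Sum = 1 + 2 + 4 + 7 = 14

14


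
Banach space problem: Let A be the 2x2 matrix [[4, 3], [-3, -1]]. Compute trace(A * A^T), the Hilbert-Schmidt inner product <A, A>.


trace(A * A^T) = sum of squares of all entries
= 4^2 + 3^2 + (-3)^2 + (-1)^2
= 16 + 9 + 9 + 1
= 35

35


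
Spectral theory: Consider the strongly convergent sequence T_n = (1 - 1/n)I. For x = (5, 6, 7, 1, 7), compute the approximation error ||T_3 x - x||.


T_3 x - x = (1 - 1/3)x - x = -x/3
||x|| = sqrt(160) = 12.6491
||T_3 x - x|| = ||x||/3 = 12.6491/3 = 4.2164

4.2164


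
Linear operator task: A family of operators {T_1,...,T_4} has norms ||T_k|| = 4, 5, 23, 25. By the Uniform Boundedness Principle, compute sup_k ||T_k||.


By the Uniform Boundedness Principle, the supremum of norms is finite.
sup_k ||T_k|| = max(4, 5, 23, 25) = 25

25


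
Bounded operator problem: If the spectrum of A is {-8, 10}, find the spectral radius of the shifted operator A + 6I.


Spectrum of A + 6I = {-2, 16}
Spectral radius = max |lambda| over the shifted spectrum
= max(2, 16) = 16

16


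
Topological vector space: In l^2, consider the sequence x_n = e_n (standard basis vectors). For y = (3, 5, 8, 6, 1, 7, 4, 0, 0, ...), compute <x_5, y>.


x_5 = e_5 is the standard basis vector with 1 in position 5.
<x_5, y> = y_5 = 1
As n -> infinity, <x_n, y> -> 0, confirming weak convergence of (x_n) to 0.

1


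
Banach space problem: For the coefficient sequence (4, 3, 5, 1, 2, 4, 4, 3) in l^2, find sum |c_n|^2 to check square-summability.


sum |c_n|^2 = 4^2 + 3^2 + 5^2 + 1^2 + 2^2 + 4^2 + 4^2 + 3^2
= 16 + 9 + 25 + 1 + 4 + 16 + 16 + 9
= 96

96


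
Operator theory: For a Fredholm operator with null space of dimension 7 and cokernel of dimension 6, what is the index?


The Fredholm index is defined as ind(T) = dim(ker T) - dim(coker T)
= 7 - 6
= 1

1


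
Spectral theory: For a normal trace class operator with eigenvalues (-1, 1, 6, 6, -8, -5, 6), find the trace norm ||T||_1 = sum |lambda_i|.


For a normal operator, singular values equal |eigenvalues|.
Trace norm = sum |lambda_i| = 1 + 1 + 6 + 6 + 8 + 5 + 6
= 33

33


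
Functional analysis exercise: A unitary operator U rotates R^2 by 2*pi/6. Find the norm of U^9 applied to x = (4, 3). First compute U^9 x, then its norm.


U is a rotation by theta = 2*pi/6
U^9 = rotation by 9*theta = 18*pi/6 = 6*pi/6 (mod 2*pi)
cos(6*pi/6) = -1.0000, sin(6*pi/6) = 0.0000
U^9 x = (-1.0000 * 4 - 0.0000 * 3, 0.0000 * 4 + -1.0000 * 3)
= (-4.0000, -3.0000)
||U^9 x|| = sqrt((-4.0000)^2 + (-3.0000)^2) = sqrt(25.0000) = 5.0000

5.0000


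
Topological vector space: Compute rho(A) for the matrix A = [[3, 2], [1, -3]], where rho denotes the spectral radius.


For a 2x2 matrix, eigenvalues satisfy lambda^2 - (trace)*lambda + det = 0
trace = 3 + -3 = 0
det = 3*-3 - 2*1 = -11
discriminant = 0^2 - 4*(-11) = 44
spectral radius = max |eigenvalue| = 3.3166

3.3166


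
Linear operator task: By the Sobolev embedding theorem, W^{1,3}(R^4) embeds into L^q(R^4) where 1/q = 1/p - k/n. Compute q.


Using the Sobolev embedding formula: 1/q = 1/p - k/n
1/q = 1/3 - 1/4 = 1/12
q = 1/(1/12) = 12

12.0000


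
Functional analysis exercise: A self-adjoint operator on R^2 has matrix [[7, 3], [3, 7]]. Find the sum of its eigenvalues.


For a self-adjoint (symmetric) matrix, the eigenvalues are real.
The sum of eigenvalues equals the trace of the matrix.
trace = 7 + 7 = 14

14


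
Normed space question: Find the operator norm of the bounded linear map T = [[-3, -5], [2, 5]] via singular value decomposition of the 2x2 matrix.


A^T A = [[13, 25], [25, 50]]
trace(A^T A) = 63, det(A^T A) = 25
discriminant = 63^2 - 4*25 = 3869
Largest eigenvalue of A^T A = (trace + sqrt(disc))/2 = 62.6006
||T|| = sqrt(62.6006) = 7.9121

7.9121


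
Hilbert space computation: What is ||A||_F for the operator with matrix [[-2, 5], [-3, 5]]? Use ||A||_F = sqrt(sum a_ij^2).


||A||_F^2 = sum a_ij^2
= (-2)^2 + 5^2 + (-3)^2 + 5^2
= 4 + 25 + 9 + 25 = 63
||A||_F = sqrt(63) = 7.9373

7.9373


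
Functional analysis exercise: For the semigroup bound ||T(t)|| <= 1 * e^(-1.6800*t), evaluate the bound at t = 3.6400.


||T(3.6400)|| <= 1 * exp(-1.6800 * 3.6400)
= 1 * exp(-6.1152)
= 1 * 0.0022
= 0.0022

0.0022


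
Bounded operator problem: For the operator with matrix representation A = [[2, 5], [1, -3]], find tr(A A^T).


trace(A * A^T) = sum of squares of all entries
= 2^2 + 5^2 + 1^2 + (-3)^2
= 4 + 25 + 1 + 9
= 39

39


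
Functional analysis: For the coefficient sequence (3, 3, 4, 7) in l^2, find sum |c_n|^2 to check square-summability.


sum |c_n|^2 = 3^2 + 3^2 + 4^2 + 7^2
= 9 + 9 + 16 + 49
= 83

83


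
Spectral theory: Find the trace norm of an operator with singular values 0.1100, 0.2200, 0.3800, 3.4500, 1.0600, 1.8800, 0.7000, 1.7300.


The nuclear norm is the sum of all singular values.
||T||_1 = 0.1100 + 0.2200 + 0.3800 + 3.4500 + 1.0600 + 1.8800 + 0.7000 + 1.7300
= 9.5300

9.5300


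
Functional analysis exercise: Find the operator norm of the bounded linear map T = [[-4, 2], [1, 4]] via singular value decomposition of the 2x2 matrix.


A^T A = [[17, -4], [-4, 20]]
trace(A^T A) = 37, det(A^T A) = 324
discriminant = 37^2 - 4*324 = 73
Largest eigenvalue of A^T A = (trace + sqrt(disc))/2 = 22.7720
||T|| = sqrt(22.7720) = 4.7720

4.7720


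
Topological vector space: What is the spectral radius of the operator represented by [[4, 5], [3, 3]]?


For a 2x2 matrix, eigenvalues satisfy lambda^2 - (trace)*lambda + det = 0
trace = 4 + 3 = 7
det = 4*3 - 5*3 = -3
discriminant = 7^2 - 4*(-3) = 61
spectral radius = max |eigenvalue| = 7.4051

7.4051


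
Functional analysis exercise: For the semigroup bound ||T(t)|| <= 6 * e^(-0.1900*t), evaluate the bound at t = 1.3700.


||T(1.3700)|| <= 6 * exp(-0.1900 * 1.3700)
= 6 * exp(-0.2603)
= 6 * 0.7708
= 4.6249

4.6249


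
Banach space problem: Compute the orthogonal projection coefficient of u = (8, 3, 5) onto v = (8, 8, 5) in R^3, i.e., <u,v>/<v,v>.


Computing <u,v> = 8*8 + 3*8 + 5*5 = 113
Computing <v,v> = 8^2 + 8^2 + 5^2 = 153
Projection coefficient = 113/153 = 0.7386

0.7386


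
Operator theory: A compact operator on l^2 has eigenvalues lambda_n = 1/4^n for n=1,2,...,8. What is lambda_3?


The eigenvalue formula gives lambda_3 = 1/4^3
= 1/64
= 0.0156

0.0156


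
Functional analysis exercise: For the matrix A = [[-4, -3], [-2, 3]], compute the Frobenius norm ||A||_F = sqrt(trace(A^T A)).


||A||_F^2 = sum a_ij^2
= (-4)^2 + (-3)^2 + (-2)^2 + 3^2
= 16 + 9 + 4 + 9 = 38
||A||_F = sqrt(38) = 6.1644

6.1644


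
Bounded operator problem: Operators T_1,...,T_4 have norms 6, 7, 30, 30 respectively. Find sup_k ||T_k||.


By the Uniform Boundedness Principle, the supremum of norms is finite.
sup_k ||T_k|| = max(6, 7, 30, 30) = 30

30


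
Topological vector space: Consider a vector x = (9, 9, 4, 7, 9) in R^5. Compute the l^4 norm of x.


The l^4 norm = (sum |x_i|^4)^(1/4)
Sum of 4th powers = 6561 + 6561 + 256 + 2401 + 6561 = 22340
||x||_4 = (22340)^(1/4) = 12.2256

12.2256


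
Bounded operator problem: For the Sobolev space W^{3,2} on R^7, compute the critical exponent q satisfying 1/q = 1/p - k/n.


Using the Sobolev embedding formula: 1/q = 1/p - k/n
1/q = 1/2 - 3/7 = 1/14
q = 1/(1/14) = 14

14.0000


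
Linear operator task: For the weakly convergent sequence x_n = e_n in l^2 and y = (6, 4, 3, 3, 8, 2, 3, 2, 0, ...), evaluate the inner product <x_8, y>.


x_8 = e_8 is the standard basis vector with 1 in position 8.
<x_8, y> = y_8 = 2
As n -> infinity, <x_n, y> -> 0, confirming weak convergence of (x_n) to 0.

2


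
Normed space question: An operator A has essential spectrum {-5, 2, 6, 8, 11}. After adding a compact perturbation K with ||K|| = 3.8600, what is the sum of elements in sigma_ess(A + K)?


By Weyl's theorem, the essential spectrum is invariant under compact perturbations.
sigma_ess(A + K) = sigma_ess(A) = {-5, 2, 6, 8, 11}
Sum = -5 + 2 + 6 + 8 + 11 = 22

22


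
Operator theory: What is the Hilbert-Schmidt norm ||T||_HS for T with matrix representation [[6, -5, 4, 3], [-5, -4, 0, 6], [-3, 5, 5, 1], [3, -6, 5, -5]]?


The Hilbert-Schmidt norm is sqrt(sum of squares of all entries).
Sum of squares = 6^2 + (-5)^2 + 4^2 + 3^2 + (-5)^2 + (-4)^2 + 0^2 + 6^2 + (-3)^2 + 5^2 + 5^2 + 1^2 + 3^2 + (-6)^2 + 5^2 + (-5)^2
= 36 + 25 + 16 + 9 + 25 + 16 + 0 + 36 + 9 + 25 + 25 + 1 + 9 + 36 + 25 + 25 = 318
||T||_HS = sqrt(318) = 17.8326

17.8326


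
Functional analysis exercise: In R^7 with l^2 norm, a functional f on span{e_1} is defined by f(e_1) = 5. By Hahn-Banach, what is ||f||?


The norm of f is given by ||f|| = sup_{||x||=1} |f(x)|.
On span{e_1}, ||e_1|| = 1, so ||f|| = |f(e_1)| / ||e_1||
= |5| / 1 = 5.0000

5.0000


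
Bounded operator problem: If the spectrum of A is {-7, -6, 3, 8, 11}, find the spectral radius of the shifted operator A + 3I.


Spectrum of A + 3I = {-4, -3, 6, 11, 14}
Spectral radius = max |lambda| over the shifted spectrum
= max(4, 3, 6, 11, 14) = 14

14


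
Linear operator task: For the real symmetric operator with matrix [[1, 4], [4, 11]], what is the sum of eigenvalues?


For a self-adjoint (symmetric) matrix, the eigenvalues are real.
The sum of eigenvalues equals the trace of the matrix.
trace = 1 + 11 = 12

12


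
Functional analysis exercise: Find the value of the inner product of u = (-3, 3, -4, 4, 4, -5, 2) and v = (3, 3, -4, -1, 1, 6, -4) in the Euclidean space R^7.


Computing the standard inner product <u, v> = sum u_i * v_i
= -3*3 + 3*3 + -4*-4 + 4*-1 + 4*1 + -5*6 + 2*-4
= -9 + 9 + 16 + -4 + 4 + -30 + -8
= -22

-22


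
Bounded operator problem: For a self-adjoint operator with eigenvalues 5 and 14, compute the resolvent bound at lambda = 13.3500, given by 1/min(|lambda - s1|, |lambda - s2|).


dist(13.3500, {5, 14}) = min(|13.3500 - 5|, |13.3500 - 14|)
= min(8.3500, 0.6500) = 0.6500
Resolvent bound = 1/0.6500 = 1.5385

1.5385


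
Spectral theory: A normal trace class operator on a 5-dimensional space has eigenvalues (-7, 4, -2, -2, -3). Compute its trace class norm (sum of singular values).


For a normal operator, singular values equal |eigenvalues|.
Trace norm = sum |lambda_i| = 7 + 4 + 2 + 2 + 3
= 18

18


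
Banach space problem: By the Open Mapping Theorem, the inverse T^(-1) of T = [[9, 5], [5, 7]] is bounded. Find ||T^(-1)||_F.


det(T) = 9*7 - 5*5 = 38
T^(-1) = (1/38) * [[7, -5], [-5, 9]] = [[0.1842, -0.1316], [-0.1316, 0.2368]]
||T^(-1)||_F^2 = 0.1842^2 + (-0.1316)^2 + (-0.1316)^2 + 0.2368^2 = 0.1247
||T^(-1)||_F = sqrt(0.1247) = 0.3531

0.3531


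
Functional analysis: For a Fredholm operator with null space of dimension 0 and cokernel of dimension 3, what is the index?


The Fredholm index is defined as ind(T) = dim(ker T) - dim(coker T)
= 0 - 3
= -3

-3


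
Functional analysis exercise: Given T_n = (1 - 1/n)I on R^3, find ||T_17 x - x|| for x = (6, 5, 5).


T_17 x - x = (1 - 1/17)x - x = -x/17
||x|| = sqrt(86) = 9.2736
||T_17 x - x|| = ||x||/17 = 9.2736/17 = 0.5455

0.5455


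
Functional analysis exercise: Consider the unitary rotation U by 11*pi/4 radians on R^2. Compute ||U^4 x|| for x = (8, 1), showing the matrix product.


U is a rotation by theta = 11*pi/4
U^4 = rotation by 4*theta = 44*pi/4 = 4*pi/4 (mod 2*pi)
cos(4*pi/4) = -1.0000, sin(4*pi/4) = 0.0000
U^4 x = (-1.0000 * 8 - 0.0000 * 1, 0.0000 * 8 + -1.0000 * 1)
= (-8.0000, -1.0000)
||U^4 x|| = sqrt((-8.0000)^2 + (-1.0000)^2) = sqrt(65.0000) = 8.0623

8.0623


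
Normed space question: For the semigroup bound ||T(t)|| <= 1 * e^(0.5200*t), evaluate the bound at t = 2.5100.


||T(2.5100)|| <= 1 * exp(0.5200 * 2.5100)
= 1 * exp(1.3052)
= 1 * 3.6884
= 3.6884

3.6884


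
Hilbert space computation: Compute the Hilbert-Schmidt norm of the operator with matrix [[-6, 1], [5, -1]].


The Hilbert-Schmidt norm is sqrt(sum of squares of all entries).
Sum of squares = (-6)^2 + 1^2 + 5^2 + (-1)^2
= 36 + 1 + 25 + 1 = 63
||T||_HS = sqrt(63) = 7.9373

7.9373


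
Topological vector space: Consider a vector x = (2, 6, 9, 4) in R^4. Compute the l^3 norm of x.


The l^3 norm = (sum |x_i|^3)^(1/3)
Sum of 3th powers = 8 + 216 + 729 + 64 = 1017
||x||_3 = (1017)^(1/3) = 10.0563

10.0563


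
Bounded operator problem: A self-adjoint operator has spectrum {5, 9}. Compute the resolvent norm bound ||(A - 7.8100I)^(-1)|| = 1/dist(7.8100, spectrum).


dist(7.8100, {5, 9}) = min(|7.8100 - 5|, |7.8100 - 9|)
= min(2.8100, 1.1900) = 1.1900
Resolvent bound = 1/1.1900 = 0.8403

0.8403


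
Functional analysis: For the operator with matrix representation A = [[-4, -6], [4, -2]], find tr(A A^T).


trace(A * A^T) = sum of squares of all entries
= (-4)^2 + (-6)^2 + 4^2 + (-2)^2
= 16 + 36 + 16 + 4
= 72

72


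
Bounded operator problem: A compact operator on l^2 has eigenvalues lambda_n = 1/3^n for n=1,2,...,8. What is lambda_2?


The eigenvalue formula gives lambda_2 = 1/3^2
= 1/9
= 0.1111

0.1111


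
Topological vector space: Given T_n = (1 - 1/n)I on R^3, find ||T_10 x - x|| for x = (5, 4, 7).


T_10 x - x = (1 - 1/10)x - x = -x/10
||x|| = sqrt(90) = 9.4868
||T_10 x - x|| = ||x||/10 = 9.4868/10 = 0.9487

0.9487


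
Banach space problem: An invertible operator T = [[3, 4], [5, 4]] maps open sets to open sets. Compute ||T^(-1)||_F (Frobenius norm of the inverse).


det(T) = 3*4 - 4*5 = -8
T^(-1) = (1/-8) * [[4, -4], [-5, 3]] = [[-0.5000, 0.5000], [0.6250, -0.3750]]
||T^(-1)||_F^2 = (-0.5000)^2 + 0.5000^2 + 0.6250^2 + (-0.3750)^2 = 1.0312
||T^(-1)||_F = sqrt(1.0312) = 1.0155

1.0155


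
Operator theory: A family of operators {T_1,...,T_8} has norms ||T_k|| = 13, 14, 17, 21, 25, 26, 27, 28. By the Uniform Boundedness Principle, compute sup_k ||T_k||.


By the Uniform Boundedness Principle, the supremum of norms is finite.
sup_k ||T_k|| = max(13, 14, 17, 21, 25, 26, 27, 28) = 28

28


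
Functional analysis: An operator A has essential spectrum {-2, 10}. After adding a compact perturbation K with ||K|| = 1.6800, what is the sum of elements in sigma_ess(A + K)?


By Weyl's theorem, the essential spectrum is invariant under compact perturbations.
sigma_ess(A + K) = sigma_ess(A) = {-2, 10}
Sum = -2 + 10 = 8

8


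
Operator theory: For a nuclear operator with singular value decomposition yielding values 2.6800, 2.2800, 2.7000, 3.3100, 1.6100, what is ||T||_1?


The nuclear norm is the sum of all singular values.
||T||_1 = 2.6800 + 2.2800 + 2.7000 + 3.3100 + 1.6100
= 12.5800

12.5800


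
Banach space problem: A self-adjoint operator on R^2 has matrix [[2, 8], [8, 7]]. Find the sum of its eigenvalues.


For a self-adjoint (symmetric) matrix, the eigenvalues are real.
The sum of eigenvalues equals the trace of the matrix.
trace = 2 + 7 = 9

9


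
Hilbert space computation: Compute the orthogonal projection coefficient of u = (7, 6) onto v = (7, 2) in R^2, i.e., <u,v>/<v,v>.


Computing <u,v> = 7*7 + 6*2 = 61
Computing <v,v> = 7^2 + 2^2 = 53
Projection coefficient = 61/53 = 1.1509

1.1509


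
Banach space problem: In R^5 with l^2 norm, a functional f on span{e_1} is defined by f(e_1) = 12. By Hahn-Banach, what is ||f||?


The norm of f is given by ||f|| = sup_{||x||=1} |f(x)|.
On span{e_1}, ||e_1|| = 1, so ||f|| = |f(e_1)| / ||e_1||
= |12| / 1 = 12.0000

12.0000


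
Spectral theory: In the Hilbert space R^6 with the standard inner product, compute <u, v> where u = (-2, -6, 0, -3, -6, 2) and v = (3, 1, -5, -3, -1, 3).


Computing the standard inner product <u, v> = sum u_i * v_i
= -2*3 + -6*1 + 0*-5 + -3*-3 + -6*-1 + 2*3
= -6 + -6 + 0 + 9 + 6 + 6
= 9

9


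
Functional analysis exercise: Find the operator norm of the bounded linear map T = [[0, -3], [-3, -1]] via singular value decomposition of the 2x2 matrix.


A^T A = [[9, 3], [3, 10]]
trace(A^T A) = 19, det(A^T A) = 81
discriminant = 19^2 - 4*81 = 37
Largest eigenvalue of A^T A = (trace + sqrt(disc))/2 = 12.5414
||T|| = sqrt(12.5414) = 3.5414

3.5414


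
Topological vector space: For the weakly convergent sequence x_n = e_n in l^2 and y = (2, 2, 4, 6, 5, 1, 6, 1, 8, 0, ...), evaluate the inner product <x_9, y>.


x_9 = e_9 is the standard basis vector with 1 in position 9.
<x_9, y> = y_9 = 8
As n -> infinity, <x_n, y> -> 0, confirming weak convergence of (x_n) to 0.

8


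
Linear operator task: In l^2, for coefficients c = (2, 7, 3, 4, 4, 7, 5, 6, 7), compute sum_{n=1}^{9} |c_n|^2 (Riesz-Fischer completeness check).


sum |c_n|^2 = 2^2 + 7^2 + 3^2 + 4^2 + 4^2 + 7^2 + 5^2 + 6^2 + 7^2
= 4 + 49 + 9 + 16 + 16 + 49 + 25 + 36 + 49
= 253

253


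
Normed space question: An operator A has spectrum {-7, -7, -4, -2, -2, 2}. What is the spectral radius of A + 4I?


Spectrum of A + 4I = {-3, -3, 0, 2, 2, 6}
Spectral radius = max |lambda| over the shifted spectrum
= max(3, 3, 0, 2, 2, 6) = 6

6


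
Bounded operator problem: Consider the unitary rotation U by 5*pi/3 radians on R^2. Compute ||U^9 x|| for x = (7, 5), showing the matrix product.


U is a rotation by theta = 5*pi/3
U^9 = rotation by 9*theta = 45*pi/3 = 3*pi/3 (mod 2*pi)
cos(3*pi/3) = -1.0000, sin(3*pi/3) = 0.0000
U^9 x = (-1.0000 * 7 - 0.0000 * 5, 0.0000 * 7 + -1.0000 * 5)
= (-7.0000, -5.0000)
||U^9 x|| = sqrt((-7.0000)^2 + (-5.0000)^2) = sqrt(74.0000) = 8.6023

8.6023


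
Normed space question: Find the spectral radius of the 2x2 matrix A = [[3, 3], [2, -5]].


For a 2x2 matrix, eigenvalues satisfy lambda^2 - (trace)*lambda + det = 0
trace = 3 + -5 = -2
det = 3*-5 - 3*2 = -21
discriminant = (-2)^2 - 4*(-21) = 88
spectral radius = max |eigenvalue| = 5.6904

5.6904


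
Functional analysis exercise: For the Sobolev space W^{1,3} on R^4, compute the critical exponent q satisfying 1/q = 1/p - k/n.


Using the Sobolev embedding formula: 1/q = 1/p - k/n
1/q = 1/3 - 1/4 = 1/12
q = 1/(1/12) = 12

12.0000
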